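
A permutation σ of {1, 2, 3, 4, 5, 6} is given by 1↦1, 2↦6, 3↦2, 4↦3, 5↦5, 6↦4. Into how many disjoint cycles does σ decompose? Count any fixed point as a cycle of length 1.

3

Cycle decomposition: (1) (2 6 4 3) (5).
3 cycles.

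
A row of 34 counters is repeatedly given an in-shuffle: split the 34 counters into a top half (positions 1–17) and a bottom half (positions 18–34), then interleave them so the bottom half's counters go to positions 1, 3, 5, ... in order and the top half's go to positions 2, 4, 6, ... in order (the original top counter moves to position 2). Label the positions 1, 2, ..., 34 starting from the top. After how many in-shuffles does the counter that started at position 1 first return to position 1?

12

Follow position 1 under repeated in-shuffles:
1 → 2 → 4 → 8 → 16 → 32 → 29 → 23 → 11 → 22 → 9 → 18 → 1
It first returns after 12 in-shuffles.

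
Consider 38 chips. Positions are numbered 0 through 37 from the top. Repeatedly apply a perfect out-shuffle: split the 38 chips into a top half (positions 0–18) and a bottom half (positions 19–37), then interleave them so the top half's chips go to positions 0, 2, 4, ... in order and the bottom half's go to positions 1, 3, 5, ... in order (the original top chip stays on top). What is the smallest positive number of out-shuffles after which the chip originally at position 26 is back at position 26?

36

Follow position 26 under repeated out-shuffles:
26 → 15 → 30 → 23 → 9 → 18 → 36 → 35 → ... → 26 (length 36)
It first returns after 36 out-shuffles.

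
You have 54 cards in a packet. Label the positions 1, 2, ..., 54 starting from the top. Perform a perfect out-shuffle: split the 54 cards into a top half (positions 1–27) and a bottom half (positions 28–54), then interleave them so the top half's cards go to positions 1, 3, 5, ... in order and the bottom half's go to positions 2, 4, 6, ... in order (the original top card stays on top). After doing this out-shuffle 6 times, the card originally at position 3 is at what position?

Track the card's position through each out-shuffle:
3 → 5 → 9 → 17 → 33 → 12 → 23

23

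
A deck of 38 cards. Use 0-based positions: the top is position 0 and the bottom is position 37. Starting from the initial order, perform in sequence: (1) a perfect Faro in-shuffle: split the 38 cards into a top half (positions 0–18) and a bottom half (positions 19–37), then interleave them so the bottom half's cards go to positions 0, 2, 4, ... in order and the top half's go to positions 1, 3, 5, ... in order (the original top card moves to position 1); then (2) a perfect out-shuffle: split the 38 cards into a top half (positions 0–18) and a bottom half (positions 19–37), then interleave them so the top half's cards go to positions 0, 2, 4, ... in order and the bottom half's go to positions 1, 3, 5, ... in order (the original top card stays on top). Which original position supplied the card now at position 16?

23

Undo the operations in reverse order, starting from position 16:
  undo op 2 (out-shuffle, from top half): 16 ← 8
  undo op 1 (in-shuffle, from bottom half): 8 ← 23
So the card at position 16 came from original position 23.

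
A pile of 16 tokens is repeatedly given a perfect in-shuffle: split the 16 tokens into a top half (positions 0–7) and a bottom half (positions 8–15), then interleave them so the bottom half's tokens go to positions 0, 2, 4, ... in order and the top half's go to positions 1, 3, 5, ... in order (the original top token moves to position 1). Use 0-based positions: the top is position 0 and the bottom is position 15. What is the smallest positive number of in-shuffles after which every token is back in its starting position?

The in-shuffle permutes the 16 positions with cycle lengths [8, 8].
Every token is home exactly when every cycle has completed a whole number of laps, i.e. after lcm(8) = 8 in-shuffles.

8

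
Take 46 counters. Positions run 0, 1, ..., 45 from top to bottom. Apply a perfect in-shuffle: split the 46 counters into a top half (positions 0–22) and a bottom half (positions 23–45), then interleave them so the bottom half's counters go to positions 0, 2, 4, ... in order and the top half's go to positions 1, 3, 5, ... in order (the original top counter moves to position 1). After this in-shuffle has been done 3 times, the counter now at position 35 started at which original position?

27

Work backwards from position 35, undoing one in-shuffle at a time:
35 ← 17 ← 8 ← 27
So the counter now at position 35 started at position 27.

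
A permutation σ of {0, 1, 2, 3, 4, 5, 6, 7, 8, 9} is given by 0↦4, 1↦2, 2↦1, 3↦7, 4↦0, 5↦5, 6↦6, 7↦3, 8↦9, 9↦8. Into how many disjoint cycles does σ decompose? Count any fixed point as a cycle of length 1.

6

Cycle decomposition: (0 4) (1 2) (3 7) (5) (6) (8 9).
6 cycles.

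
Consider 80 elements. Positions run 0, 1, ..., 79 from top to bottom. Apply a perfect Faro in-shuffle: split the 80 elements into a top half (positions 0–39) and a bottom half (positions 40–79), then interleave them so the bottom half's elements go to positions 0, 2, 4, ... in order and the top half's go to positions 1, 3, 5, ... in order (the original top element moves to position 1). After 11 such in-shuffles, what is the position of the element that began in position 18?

31

Track the element's position through each in-shuffle:
18 → 37 → 75 → 70 → 60 → 40 → 0 → 1 → 3 → 7 → 15 → 31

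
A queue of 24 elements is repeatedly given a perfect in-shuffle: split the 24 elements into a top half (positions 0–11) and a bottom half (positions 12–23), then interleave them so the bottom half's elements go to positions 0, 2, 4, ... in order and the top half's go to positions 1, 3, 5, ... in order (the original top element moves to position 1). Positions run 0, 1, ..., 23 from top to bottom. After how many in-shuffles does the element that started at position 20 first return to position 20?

20

Follow position 20 under repeated in-shuffles:
20 → 16 → 8 → 17 → 10 → 21 → 18 → 12 → 0 → 1 → 3 → 7 → 15 → 6 → 13 → 2 → 5 → 11 → 23 → 22 → 20
It first returns after 20 in-shuffles.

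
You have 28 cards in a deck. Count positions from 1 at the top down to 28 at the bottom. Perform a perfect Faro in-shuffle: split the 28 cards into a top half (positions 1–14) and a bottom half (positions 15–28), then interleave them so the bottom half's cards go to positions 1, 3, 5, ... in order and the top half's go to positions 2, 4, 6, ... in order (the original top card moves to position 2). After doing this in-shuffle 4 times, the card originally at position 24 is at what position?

Track the card's position through each in-shuffle:
24 → 19 → 9 → 18 → 7

7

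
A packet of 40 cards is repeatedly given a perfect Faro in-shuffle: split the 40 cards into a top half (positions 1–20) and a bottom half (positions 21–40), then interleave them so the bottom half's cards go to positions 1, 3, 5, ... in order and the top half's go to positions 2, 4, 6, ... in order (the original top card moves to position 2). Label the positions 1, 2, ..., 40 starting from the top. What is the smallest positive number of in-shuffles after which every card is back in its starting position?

The in-shuffle permutes the 40 positions with cycle lengths [20, 20].
Every card is home exactly when every cycle has completed a whole number of laps, i.e. after lcm(20) = 20 in-shuffles.

20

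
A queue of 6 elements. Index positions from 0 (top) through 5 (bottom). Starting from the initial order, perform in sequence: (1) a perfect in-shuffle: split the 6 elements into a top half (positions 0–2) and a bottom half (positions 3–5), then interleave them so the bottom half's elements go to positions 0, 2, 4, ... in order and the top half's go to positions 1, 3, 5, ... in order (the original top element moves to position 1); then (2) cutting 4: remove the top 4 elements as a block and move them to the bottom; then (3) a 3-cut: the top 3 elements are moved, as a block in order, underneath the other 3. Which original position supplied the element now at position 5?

Undo the operations in reverse order, starting from position 5:
  undo op 3 (cut 3): 5 ← 2
  undo op 2 (cut 4): 2 ← 0
  undo op 1 (in-shuffle, from bottom half): 0 ← 3
So the element at position 5 came from original position 3.

3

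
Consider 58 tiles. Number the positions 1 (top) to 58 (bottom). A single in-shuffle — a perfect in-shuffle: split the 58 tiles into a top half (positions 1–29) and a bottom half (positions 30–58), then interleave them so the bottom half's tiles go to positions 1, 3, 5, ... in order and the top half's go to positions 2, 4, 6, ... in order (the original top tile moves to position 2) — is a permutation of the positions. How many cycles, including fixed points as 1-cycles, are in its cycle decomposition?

1

Trace each unvisited position around until it returns:
(1 2 4 8 16 32 ... len 58)
1 cycle in total.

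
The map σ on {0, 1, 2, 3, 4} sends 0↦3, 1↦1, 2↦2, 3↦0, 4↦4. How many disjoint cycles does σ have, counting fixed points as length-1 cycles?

4

Cycle decomposition: (0 3) (1) (2) (4).
4 cycles.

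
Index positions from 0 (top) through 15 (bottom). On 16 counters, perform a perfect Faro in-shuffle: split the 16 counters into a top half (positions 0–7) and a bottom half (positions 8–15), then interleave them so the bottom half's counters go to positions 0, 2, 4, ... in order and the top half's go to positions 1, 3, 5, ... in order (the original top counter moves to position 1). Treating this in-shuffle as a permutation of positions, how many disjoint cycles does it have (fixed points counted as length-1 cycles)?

Trace each unvisited position around until it returns:
(0 1 3 7 15 14 12 8) (2 5 11 6 13 10 4 9)
2 cycles in total.

2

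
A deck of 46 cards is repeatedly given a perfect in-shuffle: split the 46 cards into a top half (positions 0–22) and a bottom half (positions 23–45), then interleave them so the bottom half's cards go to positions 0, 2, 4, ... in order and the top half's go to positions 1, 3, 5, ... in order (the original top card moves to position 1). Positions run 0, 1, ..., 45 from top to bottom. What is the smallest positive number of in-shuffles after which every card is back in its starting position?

23

The in-shuffle permutes the 46 positions with cycle lengths [23, 23].
Every card is home exactly when every cycle has completed a whole number of laps, i.e. after lcm(23) = 23 in-shuffles.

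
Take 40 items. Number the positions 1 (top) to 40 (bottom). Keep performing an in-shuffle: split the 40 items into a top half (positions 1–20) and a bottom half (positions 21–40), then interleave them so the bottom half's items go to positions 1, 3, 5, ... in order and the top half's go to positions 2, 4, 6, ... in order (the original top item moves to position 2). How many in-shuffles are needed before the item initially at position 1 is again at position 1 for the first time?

Follow position 1 under repeated in-shuffles:
1 → 2 → 4 → 8 → 16 → 32 → 23 → 5 → 10 → 20 → 40 → 39 → 37 → 33 → 25 → 9 → 18 → 36 → 31 → 21 → 1
It first returns after 20 in-shuffles.

20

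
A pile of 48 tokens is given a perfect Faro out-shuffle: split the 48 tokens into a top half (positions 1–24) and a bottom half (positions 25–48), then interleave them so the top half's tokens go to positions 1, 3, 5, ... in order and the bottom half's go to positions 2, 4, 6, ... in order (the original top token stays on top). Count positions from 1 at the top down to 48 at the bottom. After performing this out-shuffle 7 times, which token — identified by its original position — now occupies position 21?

Work backwards from position 21, undoing one out-shuffle at a time:
21 ← 11 ← 6 ← 27 ← 14 ← 31 ← 16 ← 32
So the token now at position 21 started at position 32.

32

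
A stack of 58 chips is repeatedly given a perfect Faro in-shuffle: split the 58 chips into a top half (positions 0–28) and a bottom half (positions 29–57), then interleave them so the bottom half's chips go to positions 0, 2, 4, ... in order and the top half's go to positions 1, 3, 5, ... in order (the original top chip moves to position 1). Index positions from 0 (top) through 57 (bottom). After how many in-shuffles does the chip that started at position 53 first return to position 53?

Follow position 53 under repeated in-shuffles:
53 → 48 → 38 → 18 → 37 → 16 → 33 → 8 → ... → 53 (length 58)
It first returns after 58 in-shuffles.

58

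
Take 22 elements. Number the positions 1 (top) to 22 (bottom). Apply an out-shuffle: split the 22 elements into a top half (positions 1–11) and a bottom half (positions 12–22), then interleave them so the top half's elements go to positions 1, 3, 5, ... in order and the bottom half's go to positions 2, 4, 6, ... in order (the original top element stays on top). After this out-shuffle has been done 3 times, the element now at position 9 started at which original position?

Work backwards from position 9, undoing one out-shuffle at a time:
9 ← 5 ← 3 ← 2
So the element now at position 9 started at position 2.

2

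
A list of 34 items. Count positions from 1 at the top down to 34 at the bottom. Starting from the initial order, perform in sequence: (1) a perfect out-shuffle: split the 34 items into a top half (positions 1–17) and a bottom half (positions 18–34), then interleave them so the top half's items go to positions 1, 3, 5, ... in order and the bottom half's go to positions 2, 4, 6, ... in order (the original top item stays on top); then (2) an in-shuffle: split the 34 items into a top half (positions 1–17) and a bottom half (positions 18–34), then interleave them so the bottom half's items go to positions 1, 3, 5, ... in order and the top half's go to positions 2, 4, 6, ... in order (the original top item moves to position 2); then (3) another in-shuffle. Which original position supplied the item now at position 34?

30

Undo the operations in reverse order, starting from position 34:
  undo op 3 (in-shuffle, from top half): 34 ← 17
  undo op 2 (in-shuffle, from bottom half): 17 ← 26
  undo op 1 (out-shuffle, from bottom half): 26 ← 30
So the item at position 34 came from original position 30.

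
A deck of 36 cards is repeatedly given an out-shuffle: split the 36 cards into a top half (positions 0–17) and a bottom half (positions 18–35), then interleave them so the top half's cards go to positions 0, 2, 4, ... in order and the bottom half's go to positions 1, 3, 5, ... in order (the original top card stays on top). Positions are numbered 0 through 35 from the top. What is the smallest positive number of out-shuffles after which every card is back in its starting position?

12

The out-shuffle permutes the 36 positions with cycle lengths [1, 1, 3, 3, 4, 12, 12].
Every card is home exactly when every cycle has completed a whole number of laps, i.e. after lcm(1, 3, 4, 12) = 12 out-shuffles.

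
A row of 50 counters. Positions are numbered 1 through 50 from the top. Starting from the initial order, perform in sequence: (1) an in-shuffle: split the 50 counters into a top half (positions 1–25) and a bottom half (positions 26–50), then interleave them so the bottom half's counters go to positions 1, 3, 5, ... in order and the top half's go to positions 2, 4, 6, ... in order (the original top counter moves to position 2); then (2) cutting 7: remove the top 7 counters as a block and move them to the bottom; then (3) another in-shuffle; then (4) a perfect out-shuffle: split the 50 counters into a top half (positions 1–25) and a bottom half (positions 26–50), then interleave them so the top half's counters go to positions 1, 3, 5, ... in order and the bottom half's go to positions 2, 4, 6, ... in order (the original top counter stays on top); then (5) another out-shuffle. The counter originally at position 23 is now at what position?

Track the counter from position 23 forward through each operation:
  after op 1 (in-shuffle): 23 → 46
  after op 2 (cut 7): 46 → 39
  after op 3 (in-shuffle): 39 → 27
  after op 4 (out-shuffle): 27 → 4
  after op 5 (out-shuffle): 4 → 7

7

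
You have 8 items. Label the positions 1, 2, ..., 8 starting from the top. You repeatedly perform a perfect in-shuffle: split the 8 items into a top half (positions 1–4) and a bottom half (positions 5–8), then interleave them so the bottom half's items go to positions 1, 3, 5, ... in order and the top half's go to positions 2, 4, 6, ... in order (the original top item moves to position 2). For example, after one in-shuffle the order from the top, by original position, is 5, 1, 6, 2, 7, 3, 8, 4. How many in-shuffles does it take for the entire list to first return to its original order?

The in-shuffle permutes the 8 positions with cycle lengths [2, 6].
Every item is home exactly when every cycle has completed a whole number of laps, i.e. after lcm(2, 6) = 6 in-shuffles.

6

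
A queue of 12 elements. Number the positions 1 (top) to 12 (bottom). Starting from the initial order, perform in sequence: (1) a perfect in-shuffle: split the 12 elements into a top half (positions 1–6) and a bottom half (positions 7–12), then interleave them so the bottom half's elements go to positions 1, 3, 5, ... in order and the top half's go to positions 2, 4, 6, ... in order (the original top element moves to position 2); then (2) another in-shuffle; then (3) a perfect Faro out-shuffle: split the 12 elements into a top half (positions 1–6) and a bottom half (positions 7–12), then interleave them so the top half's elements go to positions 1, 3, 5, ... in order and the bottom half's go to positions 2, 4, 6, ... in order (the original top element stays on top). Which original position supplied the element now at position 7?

1

Undo the operations in reverse order, starting from position 7:
  undo op 3 (out-shuffle, from top half): 7 ← 4
  undo op 2 (in-shuffle, from top half): 4 ← 2
  undo op 1 (in-shuffle, from top half): 2 ← 1
So the element at position 7 came from original position 1.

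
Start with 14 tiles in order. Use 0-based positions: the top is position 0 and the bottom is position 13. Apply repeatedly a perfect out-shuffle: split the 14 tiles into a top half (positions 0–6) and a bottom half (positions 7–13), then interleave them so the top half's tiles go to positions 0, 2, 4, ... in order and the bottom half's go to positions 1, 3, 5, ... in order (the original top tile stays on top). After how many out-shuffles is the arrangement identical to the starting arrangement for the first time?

12

The out-shuffle permutes the 14 positions with cycle lengths [1, 1, 12].
Every tile is home exactly when every cycle has completed a whole number of laps, i.e. after lcm(1, 12) = 12 out-shuffles.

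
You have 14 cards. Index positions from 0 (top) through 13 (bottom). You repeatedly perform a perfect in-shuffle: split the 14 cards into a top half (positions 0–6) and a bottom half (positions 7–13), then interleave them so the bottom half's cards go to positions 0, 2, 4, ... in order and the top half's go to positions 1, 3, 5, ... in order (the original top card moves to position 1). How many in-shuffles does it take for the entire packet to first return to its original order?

The in-shuffle permutes the 14 positions with cycle lengths [2, 4, 4, 4].
Every card is home exactly when every cycle has completed a whole number of laps, i.e. after lcm(2, 4) = 4 in-shuffles.

4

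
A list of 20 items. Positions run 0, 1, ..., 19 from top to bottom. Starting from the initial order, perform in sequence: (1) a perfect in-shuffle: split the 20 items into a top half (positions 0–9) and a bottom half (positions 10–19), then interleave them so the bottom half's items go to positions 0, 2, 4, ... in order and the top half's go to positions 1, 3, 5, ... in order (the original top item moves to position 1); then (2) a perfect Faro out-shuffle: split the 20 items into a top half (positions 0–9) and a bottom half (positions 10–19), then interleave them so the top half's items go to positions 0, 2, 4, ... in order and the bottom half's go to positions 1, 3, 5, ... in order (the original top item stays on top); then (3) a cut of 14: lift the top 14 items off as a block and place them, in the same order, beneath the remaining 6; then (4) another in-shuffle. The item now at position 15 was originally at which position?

Undo the operations in reverse order, starting from position 15:
  undo op 4 (in-shuffle, from top half): 15 ← 7
  undo op 3 (cut 14): 7 ← 1
  undo op 2 (out-shuffle, from bottom half): 1 ← 10
  undo op 1 (in-shuffle, from bottom half): 10 ← 15
So the item at position 15 came from original position 15.

15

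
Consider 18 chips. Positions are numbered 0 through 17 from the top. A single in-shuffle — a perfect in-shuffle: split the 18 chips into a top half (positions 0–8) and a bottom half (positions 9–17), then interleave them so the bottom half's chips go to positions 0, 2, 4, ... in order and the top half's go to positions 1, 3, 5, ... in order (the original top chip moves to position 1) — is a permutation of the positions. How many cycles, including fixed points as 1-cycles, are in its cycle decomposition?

1

Trace each unvisited position around until it returns:
(0 1 3 7 15 12 ... len 18)
1 cycle in total.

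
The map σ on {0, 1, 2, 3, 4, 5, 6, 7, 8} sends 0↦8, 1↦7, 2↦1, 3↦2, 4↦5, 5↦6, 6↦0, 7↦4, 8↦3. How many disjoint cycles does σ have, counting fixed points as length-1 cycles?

Cycle decomposition: (0 8 3 2 1 7 4 5 6).
1 cycle.

1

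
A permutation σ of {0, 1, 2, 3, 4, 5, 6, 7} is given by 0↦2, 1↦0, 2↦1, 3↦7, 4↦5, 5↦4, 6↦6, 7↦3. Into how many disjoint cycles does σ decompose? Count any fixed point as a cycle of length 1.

4

Cycle decomposition: (0 2 1) (3 7) (4 5) (6).
4 cycles.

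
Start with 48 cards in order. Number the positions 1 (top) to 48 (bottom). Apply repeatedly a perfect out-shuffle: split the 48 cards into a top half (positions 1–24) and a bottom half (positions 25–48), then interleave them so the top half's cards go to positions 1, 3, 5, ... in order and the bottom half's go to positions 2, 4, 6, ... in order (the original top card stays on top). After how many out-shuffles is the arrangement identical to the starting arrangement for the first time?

23

The out-shuffle permutes the 48 positions with cycle lengths [1, 1, 23, 23].
Every card is home exactly when every cycle has completed a whole number of laps, i.e. after lcm(1, 23) = 23 out-shuffles.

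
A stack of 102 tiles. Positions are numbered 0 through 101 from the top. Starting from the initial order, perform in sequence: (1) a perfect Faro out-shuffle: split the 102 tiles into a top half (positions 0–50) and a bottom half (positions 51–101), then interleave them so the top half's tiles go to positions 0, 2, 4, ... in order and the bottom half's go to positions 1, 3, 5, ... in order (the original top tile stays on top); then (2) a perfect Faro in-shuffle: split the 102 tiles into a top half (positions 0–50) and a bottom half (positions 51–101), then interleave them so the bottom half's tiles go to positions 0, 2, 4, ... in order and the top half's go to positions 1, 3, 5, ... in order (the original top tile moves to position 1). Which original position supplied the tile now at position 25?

Undo the operations in reverse order, starting from position 25:
  undo op 2 (in-shuffle, from top half): 25 ← 12
  undo op 1 (out-shuffle, from top half): 12 ← 6
So the tile at position 25 came from original position 6.

6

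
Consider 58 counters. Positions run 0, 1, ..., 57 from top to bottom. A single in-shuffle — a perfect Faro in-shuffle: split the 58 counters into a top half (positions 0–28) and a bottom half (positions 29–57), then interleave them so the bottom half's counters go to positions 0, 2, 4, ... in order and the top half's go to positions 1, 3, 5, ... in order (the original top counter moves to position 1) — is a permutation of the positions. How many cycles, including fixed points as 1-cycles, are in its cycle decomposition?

1

Trace each unvisited position around until it returns:
(0 1 3 7 15 31 ... len 58)
1 cycle in total.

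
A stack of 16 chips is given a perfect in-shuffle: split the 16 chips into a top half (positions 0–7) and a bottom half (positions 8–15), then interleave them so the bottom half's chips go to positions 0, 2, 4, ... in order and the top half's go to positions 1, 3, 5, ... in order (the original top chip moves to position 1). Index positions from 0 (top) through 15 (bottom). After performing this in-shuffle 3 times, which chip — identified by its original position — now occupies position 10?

Work backwards from position 10, undoing one in-shuffle at a time:
10 ← 13 ← 6 ← 11
So the chip now at position 10 started at position 11.

11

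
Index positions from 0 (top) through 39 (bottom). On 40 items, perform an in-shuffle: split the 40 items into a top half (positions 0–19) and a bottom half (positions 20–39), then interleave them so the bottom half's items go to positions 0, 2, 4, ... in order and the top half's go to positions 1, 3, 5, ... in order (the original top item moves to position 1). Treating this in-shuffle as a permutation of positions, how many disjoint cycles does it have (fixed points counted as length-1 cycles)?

2

Trace each unvisited position around until it returns:
(0 1 3 7 15 31 ... len 20) (2 5 11 23 6 13 ... len 20)
2 cycles in total.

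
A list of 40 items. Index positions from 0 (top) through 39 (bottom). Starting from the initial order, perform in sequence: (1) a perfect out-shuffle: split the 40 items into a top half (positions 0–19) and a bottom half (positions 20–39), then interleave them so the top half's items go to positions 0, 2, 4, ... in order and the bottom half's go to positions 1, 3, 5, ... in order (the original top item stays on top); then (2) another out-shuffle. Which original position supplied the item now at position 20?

Undo the operations in reverse order, starting from position 20:
  undo op 2 (out-shuffle, from top half): 20 ← 10
  undo op 1 (out-shuffle, from top half): 10 ← 5
So the item at position 20 came from original position 5.

5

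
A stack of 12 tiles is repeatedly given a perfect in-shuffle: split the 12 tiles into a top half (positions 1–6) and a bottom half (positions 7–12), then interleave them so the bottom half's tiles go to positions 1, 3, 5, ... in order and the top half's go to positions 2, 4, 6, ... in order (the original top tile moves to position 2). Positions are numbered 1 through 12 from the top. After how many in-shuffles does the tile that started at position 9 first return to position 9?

Follow position 9 under repeated in-shuffles:
9 → 5 → 10 → 7 → 1 → 2 → 4 → 8 → 3 → 6 → 12 → 11 → 9
It first returns after 12 in-shuffles.

12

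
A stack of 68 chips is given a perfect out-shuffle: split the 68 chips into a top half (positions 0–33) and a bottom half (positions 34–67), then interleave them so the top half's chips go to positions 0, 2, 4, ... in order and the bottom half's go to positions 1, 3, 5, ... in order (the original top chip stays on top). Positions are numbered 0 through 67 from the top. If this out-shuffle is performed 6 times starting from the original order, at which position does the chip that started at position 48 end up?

Track the chip's position through each out-shuffle:
48 → 29 → 58 → 49 → 31 → 62 → 57

57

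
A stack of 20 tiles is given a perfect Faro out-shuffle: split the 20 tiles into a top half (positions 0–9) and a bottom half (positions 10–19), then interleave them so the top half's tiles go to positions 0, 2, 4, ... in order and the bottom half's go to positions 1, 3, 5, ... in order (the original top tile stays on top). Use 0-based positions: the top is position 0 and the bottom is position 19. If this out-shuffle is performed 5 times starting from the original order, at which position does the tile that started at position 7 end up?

Track the tile's position through each out-shuffle:
7 → 14 → 9 → 18 → 17 → 15

15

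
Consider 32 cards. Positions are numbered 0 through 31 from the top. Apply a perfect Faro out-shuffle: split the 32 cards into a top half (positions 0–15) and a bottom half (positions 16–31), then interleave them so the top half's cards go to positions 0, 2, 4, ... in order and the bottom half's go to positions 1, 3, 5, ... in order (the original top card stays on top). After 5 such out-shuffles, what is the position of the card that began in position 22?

Track the card's position through each out-shuffle:
22 → 13 → 26 → 21 → 11 → 22

22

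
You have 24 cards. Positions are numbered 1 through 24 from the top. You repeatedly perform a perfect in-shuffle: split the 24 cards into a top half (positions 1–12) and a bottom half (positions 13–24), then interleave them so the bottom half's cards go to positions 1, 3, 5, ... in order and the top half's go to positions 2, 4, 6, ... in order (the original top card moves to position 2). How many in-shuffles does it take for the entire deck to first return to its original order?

20

The in-shuffle permutes the 24 positions with cycle lengths [4, 20].
Every card is home exactly when every cycle has completed a whole number of laps, i.e. after lcm(4, 20) = 20 in-shuffles.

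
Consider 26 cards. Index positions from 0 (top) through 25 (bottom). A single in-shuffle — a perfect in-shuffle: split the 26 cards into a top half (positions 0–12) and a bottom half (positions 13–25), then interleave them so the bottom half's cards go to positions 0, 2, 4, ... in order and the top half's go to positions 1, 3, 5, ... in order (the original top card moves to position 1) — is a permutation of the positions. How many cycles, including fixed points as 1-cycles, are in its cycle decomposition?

Trace each unvisited position around until it returns:
(0 1 3 7 15 4 ... len 18) (2 5 11 23 20 14) (8 17)
3 cycles in total.

3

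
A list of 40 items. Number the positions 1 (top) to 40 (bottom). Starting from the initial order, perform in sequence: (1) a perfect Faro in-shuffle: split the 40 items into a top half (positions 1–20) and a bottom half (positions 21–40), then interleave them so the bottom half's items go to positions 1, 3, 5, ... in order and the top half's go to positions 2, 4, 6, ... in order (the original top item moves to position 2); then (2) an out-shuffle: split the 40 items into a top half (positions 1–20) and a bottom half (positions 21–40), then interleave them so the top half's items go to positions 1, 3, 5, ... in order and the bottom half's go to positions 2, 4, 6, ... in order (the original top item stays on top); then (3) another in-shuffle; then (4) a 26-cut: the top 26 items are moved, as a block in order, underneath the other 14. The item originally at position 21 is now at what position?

Track the item from position 21 forward through each operation:
  after op 1 (in-shuffle): 21 → 1
  after op 2 (out-shuffle): 1 → 1
  after op 3 (in-shuffle): 1 → 2
  after op 4 (cut 26): 2 → 16

16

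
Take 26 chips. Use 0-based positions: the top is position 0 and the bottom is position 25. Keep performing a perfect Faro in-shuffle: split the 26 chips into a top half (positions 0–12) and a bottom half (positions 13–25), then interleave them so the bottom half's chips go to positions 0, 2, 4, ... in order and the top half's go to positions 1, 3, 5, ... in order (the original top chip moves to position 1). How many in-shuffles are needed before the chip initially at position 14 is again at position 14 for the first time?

Follow position 14 under repeated in-shuffles:
14 → 2 → 5 → 11 → 23 → 20 → 14
It first returns after 6 in-shuffles.

6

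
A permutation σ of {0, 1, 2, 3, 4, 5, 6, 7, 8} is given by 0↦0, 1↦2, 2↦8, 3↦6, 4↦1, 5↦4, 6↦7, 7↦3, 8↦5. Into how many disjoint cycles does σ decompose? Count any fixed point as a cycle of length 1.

3

Cycle decomposition: (0) (1 2 8 5 4) (3 6 7).
3 cycles.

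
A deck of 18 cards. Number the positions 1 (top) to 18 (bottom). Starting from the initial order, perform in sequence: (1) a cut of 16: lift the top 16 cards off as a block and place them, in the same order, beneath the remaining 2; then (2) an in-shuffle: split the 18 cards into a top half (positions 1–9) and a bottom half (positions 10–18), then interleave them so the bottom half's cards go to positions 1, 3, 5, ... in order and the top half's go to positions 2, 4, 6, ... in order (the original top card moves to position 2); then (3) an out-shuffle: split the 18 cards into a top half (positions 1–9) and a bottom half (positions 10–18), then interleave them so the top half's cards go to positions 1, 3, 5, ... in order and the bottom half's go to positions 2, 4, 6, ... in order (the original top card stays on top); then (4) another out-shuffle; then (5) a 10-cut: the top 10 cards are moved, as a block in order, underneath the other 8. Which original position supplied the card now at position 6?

12

Undo the operations in reverse order, starting from position 6:
  undo op 5 (cut 10): 6 ← 16
  undo op 4 (out-shuffle, from bottom half): 16 ← 17
  undo op 3 (out-shuffle, from top half): 17 ← 9
  undo op 2 (in-shuffle, from bottom half): 9 ← 14
  undo op 1 (cut 16): 14 ← 12
So the card at position 6 came from original position 12.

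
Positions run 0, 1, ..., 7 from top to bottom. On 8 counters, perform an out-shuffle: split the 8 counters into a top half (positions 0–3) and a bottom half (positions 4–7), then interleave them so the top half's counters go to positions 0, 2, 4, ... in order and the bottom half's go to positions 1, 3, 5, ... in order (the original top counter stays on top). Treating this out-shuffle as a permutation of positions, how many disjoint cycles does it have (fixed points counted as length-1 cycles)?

Trace each unvisited position around until it returns:
(0) (1 2 4) (3 6 5) (7)
4 cycles in total.

4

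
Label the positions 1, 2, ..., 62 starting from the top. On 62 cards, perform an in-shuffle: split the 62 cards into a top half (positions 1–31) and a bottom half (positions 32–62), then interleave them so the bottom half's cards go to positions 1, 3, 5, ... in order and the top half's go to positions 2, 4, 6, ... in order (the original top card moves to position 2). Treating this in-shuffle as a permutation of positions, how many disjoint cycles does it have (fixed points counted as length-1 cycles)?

Trace each unvisited position around until it returns:
(1 2 4 8 16 32) (3 6 12 24 48 33) (5 10 20 40 17 34) (7 14 28 56 49 35) (9 18 36) (11 22 44 25 50 37) (13 26 52 41 19 38) (15 30 60 57 51 39) ... plus 4 more
12 cycles in total.

12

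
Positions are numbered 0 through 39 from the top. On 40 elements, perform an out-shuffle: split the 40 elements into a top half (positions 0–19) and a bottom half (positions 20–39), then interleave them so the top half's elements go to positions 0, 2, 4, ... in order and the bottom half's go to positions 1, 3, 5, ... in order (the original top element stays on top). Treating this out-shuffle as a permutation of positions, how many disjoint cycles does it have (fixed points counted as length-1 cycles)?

6

Trace each unvisited position around until it returns:
(0) (1 2 4 8 16 32 ... len 12) (3 6 12 24 9 18 ... len 12) (7 14 28 17 34 29 ... len 12) (13 26) (39)
6 cycles in total.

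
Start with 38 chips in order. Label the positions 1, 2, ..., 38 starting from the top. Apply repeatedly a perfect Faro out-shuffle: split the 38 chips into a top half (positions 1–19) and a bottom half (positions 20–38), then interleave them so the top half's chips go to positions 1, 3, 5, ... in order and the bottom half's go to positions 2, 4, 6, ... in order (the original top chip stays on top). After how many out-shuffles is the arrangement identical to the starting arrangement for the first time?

36

The out-shuffle permutes the 38 positions with cycle lengths [1, 1, 36].
Every chip is home exactly when every cycle has completed a whole number of laps, i.e. after lcm(1, 36) = 36 out-shuffles.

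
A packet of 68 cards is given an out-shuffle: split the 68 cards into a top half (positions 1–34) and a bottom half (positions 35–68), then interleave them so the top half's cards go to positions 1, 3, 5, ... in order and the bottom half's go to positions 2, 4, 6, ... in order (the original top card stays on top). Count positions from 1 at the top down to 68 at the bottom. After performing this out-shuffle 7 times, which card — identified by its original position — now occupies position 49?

60

Work backwards from position 49, undoing one out-shuffle at a time:
49 ← 25 ← 13 ← 7 ← 4 ← 36 ← 52 ← 60
So the card now at position 49 started at position 60.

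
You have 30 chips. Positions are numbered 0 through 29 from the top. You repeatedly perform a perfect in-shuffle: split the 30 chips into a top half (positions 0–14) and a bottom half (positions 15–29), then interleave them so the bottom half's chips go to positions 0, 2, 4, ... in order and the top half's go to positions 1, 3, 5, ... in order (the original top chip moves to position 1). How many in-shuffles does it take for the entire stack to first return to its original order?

The in-shuffle permutes the 30 positions with cycle lengths [5, 5, 5, 5, 5, 5].
Every chip is home exactly when every cycle has completed a whole number of laps, i.e. after lcm(5) = 5 in-shuffles.

5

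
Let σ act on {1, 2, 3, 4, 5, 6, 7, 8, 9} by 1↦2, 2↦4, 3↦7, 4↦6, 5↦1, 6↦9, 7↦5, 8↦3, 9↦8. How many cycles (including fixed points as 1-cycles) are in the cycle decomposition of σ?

1

Cycle decomposition: (1 2 4 6 9 8 3 7 5).
1 cycle.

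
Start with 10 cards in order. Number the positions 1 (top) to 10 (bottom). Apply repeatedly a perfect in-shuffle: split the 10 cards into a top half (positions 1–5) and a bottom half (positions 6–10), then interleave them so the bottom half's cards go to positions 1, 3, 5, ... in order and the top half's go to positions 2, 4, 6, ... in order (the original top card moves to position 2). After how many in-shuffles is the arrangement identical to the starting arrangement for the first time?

The in-shuffle permutes the 10 positions with cycle lengths [10].
Every card is home exactly when every cycle has completed a whole number of laps, i.e. after lcm(10) = 10 in-shuffles.

10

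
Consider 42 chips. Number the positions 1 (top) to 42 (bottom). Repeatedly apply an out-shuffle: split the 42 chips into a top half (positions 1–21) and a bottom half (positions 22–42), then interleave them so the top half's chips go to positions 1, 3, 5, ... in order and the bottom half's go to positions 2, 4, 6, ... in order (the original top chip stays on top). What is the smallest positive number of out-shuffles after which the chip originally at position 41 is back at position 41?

20

Follow position 41 under repeated out-shuffles:
41 → 40 → 38 → 34 → 26 → 10 → 19 → 37 → 32 → 22 → 2 → 3 → 5 → 9 → 17 → 33 → 24 → 6 → 11 → 21 → 41
It first returns after 20 out-shuffles.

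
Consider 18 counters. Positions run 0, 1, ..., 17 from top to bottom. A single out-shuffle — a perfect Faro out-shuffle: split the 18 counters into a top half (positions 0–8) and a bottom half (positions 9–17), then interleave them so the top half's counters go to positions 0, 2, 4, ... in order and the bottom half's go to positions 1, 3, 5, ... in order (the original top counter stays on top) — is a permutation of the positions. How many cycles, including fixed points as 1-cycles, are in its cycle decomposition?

4

Trace each unvisited position around until it returns:
(0) (1 2 4 8 16 15 13 9) (3 6 12 7 14 11 5 10) (17)
4 cycles in total.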